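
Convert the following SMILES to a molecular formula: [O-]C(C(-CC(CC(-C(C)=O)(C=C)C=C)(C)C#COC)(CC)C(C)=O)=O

Heavy atoms from the SMILES: 20 C, 5 O.
Implicit hydrogens by atom environment:
  8 × C: no H
  5 × C: 3 H each → 15
  5 × C: 2 H each → 10
  4 × O: no H
  2 × C: 1 H each → 2
  1 × O (charge -1): no H
  Total hydrogens = 27.
Net charge -1.
Molecular formula: C20H27O5-

C20H27O5-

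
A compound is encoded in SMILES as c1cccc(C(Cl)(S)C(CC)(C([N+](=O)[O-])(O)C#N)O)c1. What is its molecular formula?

Heavy atoms from the SMILES: 12 C, 1 Cl, 2 N, 4 O, 1 S.
Implicit hydrogens by atom environment:
  5 × C (aromatic): 1 H each → 5
  4 × C: no H
  2 × O: 1 H each → 2
  1 × C: 3 H
  1 × C: 2 H
  1 × C (aromatic): no H
  1 × Cl: no H
  1 × N: no H
  1 × N (charge +1): no H
  1 × O: no H
  1 × O (charge -1): no H
  1 × S: 1 H
  Total hydrogens = 13.
Molecular formula: C12H13ClN2O4S

C12H13ClN2O4S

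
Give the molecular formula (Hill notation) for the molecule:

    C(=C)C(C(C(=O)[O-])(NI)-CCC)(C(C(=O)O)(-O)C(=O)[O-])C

[C12H16INO7]2-

Heavy atoms from the SMILES: 12 C, 1 I, 1 N, 7 O.
Implicit hydrogens by atom environment:
  6 × C: no H
  3 × C: 2 H each → 6
  3 × O: no H
  2 × C: 3 H each → 6
  2 × O: 1 H each → 2
  2 × O (charge -1): no H
  1 × C: 1 H
  1 × I: no H
  1 × N: 1 H
  Total hydrogens = 16.
Net charge -2.
Molecular formula: [C12H16INO7]2-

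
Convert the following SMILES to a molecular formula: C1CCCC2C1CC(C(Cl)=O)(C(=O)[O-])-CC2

C12H16ClO3-

Heavy atoms from the SMILES: 12 C, 1 Cl, 3 O.
Implicit hydrogens by atom environment:
  7 × C: 2 H each → 14
  3 × C: no H
  2 × C: 1 H each → 2
  2 × O: no H
  1 × Cl: no H
  1 × O (charge -1): no H
  Total hydrogens = 16.
Net charge -1.
Molecular formula: C12H16ClO3-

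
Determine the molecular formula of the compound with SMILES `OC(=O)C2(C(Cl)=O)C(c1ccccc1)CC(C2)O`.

C13H13ClO4

Heavy atoms from the SMILES: 13 C, 1 Cl, 4 O.
Implicit hydrogens by atom environment:
  5 × C (aromatic): 1 H each → 5
  3 × C: no H
  2 × C: 2 H each → 4
  2 × C: 1 H each → 2
  2 × O: 1 H each → 2
  2 × O: no H
  1 × C (aromatic): no H
  1 × Cl: no H
  Total hydrogens = 13.
Molecular formula: C13H13ClO4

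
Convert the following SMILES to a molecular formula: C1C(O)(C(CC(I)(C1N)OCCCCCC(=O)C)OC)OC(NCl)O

Heavy atoms from the SMILES: 15 C, 1 Cl, 1 I, 2 N, 6 O.
Implicit hydrogens by atom environment:
  7 × C: 2 H each → 14
  4 × O: no H
  3 × C: 1 H each → 3
  3 × C: no H
  2 × C: 3 H each → 6
  2 × O: 1 H each → 2
  1 × Cl: no H
  1 × I: no H
  1 × N: 2 H
  1 × N: 1 H
  Total hydrogens = 28.
Molecular formula: C15H28ClIN2O6

C15H28ClIN2O6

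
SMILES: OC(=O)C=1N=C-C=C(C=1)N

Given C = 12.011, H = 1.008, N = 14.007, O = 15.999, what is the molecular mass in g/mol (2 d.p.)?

Molecular formula: C6H6N2O2.
M = 6×12.011 + 6×1.008 + 2×14.007 + 2×15.999 = 138.13 g/mol.

138.13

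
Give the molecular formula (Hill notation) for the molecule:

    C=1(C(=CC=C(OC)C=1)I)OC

C8H9IO2

Heavy atoms from the SMILES: 8 C, 1 I, 2 O.
Implicit hydrogens by atom environment:
  3 × C (aromatic): 1 H each → 3
  3 × C (aromatic): no H
  2 × C: 3 H each → 6
  2 × O: no H
  1 × I: no H
  Total hydrogens = 9.
Molecular formula: C8H9IO2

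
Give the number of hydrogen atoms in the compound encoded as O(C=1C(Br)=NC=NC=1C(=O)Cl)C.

4

Hydrogens are implicit in SMILES; fill each atom to its normal valence:
  3 × C (aromatic): no H
  2 × N (aromatic): no H
  2 × O: no H
  1 × Br: no H
  1 × C: 3 H
  1 × C (aromatic): 1 H
  1 × C: no H
  1 × Cl: no H
  Total hydrogens = 4.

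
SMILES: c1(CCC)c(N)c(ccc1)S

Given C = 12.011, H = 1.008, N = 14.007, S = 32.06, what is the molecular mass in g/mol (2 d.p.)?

167.27

Molecular formula: C9H13NS.
M = 9×12.011 + 13×1.008 + 1×14.007 + 1×32.06 = 167.27 g/mol.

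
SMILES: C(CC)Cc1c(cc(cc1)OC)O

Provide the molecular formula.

Heavy atoms from the SMILES: 11 C, 2 O.
Implicit hydrogens by atom environment:
  3 × C: 2 H each → 6
  3 × C (aromatic): 1 H each → 3
  3 × C (aromatic): no H
  2 × C: 3 H each → 6
  1 × O: 1 H
  1 × O: no H
  Total hydrogens = 16.
Molecular formula: C11H16O2

C11H16O2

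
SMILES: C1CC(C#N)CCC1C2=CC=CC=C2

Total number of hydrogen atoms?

Hydrogens are implicit in SMILES; fill each atom to its normal valence:
  5 × C (aromatic): 1 H each → 5
  4 × C: 2 H each → 8
  2 × C: 1 H each → 2
  1 × C: no H
  1 × C (aromatic): no H
  1 × N: no H
  Total hydrogens = 15.

15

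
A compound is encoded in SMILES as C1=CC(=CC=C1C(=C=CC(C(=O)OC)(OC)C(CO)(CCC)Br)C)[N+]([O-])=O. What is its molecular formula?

Heavy atoms from the SMILES: 1 Br, 19 C, 1 N, 6 O.
Implicit hydrogens by atom environment:
  5 × C: no H
  4 × C: 3 H each → 12
  4 × C (aromatic): 1 H each → 4
  4 × O: no H
  3 × C: 2 H each → 6
  2 × C (aromatic): no H
  1 × Br: no H
  1 × C: 1 H
  1 × N (charge +1): no H
  1 × O: 1 H
  1 × O (charge -1): no H
  Total hydrogens = 24.
Molecular formula: C19H24BrNO6

C19H24BrNO6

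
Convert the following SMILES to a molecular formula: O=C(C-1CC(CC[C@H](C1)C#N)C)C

Heavy atoms from the SMILES: 11 C, 1 N, 1 O.
Implicit hydrogens by atom environment:
  4 × C: 2 H each → 8
  3 × C: 1 H each → 3
  2 × C: 3 H each → 6
  2 × C: no H
  1 × N: no H
  1 × O: no H
  Total hydrogens = 17.
Molecular formula: C11H17NO

C11H17NO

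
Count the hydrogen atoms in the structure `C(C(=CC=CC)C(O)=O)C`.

12

Hydrogens are implicit in SMILES; fill each atom to its normal valence:
  3 × C: 1 H each → 3
  2 × C: 3 H each → 6
  2 × C: no H
  1 × C: 2 H
  1 × O: 1 H
  1 × O: no H
  Total hydrogens = 12.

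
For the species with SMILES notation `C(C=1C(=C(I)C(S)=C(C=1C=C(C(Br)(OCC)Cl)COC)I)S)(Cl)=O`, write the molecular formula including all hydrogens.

Heavy atoms from the SMILES: 1 Br, 14 C, 2 Cl, 2 I, 3 O, 2 S.
Implicit hydrogens by atom environment:
  6 × C (aromatic): no H
  3 × C: no H
  3 × O: no H
  2 × C: 3 H each → 6
  2 × C: 2 H each → 4
  2 × Cl: no H
  2 × I: no H
  2 × S: 1 H each → 2
  1 × Br: no H
  1 × C: 1 H
  Total hydrogens = 13.
Molecular formula: C14H13BrCl2I2O3S2

C14H13BrCl2I2O3S2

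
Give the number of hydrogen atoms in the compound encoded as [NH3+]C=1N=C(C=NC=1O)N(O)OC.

Hydrogens are implicit in SMILES; fill each atom to its normal valence:
  3 × C (aromatic): no H
  2 × N (aromatic): no H
  2 × O: 1 H each → 2
  1 × C: 3 H
  1 × C (aromatic): 1 H
  1 × N (charge +1): 3 H
  1 × N: no H
  1 × O: no H
  Total hydrogens = 9.

9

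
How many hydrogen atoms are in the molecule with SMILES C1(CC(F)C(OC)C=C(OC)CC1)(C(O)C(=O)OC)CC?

25

Hydrogens are implicit in SMILES; fill each atom to its normal valence:
  4 × C: 3 H each → 12
  4 × C: 2 H each → 8
  4 × C: 1 H each → 4
  4 × O: no H
  3 × C: no H
  1 × F: no H
  1 × O: 1 H
  Total hydrogens = 25.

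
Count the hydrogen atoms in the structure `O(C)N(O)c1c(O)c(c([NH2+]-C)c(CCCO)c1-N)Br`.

19

Hydrogens are implicit in SMILES; fill each atom to its normal valence:
  6 × C (aromatic): no H
  3 × C: 2 H each → 6
  3 × O: 1 H each → 3
  2 × C: 3 H each → 6
  1 × Br: no H
  1 × N (charge +1): 2 H
  1 × N: 2 H
  1 × N: no H
  1 × O: no H
  Total hydrogens = 19.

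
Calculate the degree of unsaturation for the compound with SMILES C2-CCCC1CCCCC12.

2

Molecular formula from the SMILES: C10H18.
DoU = (2C + 2 + N − H − X)/2 = (2·10 + 2 + 0 − 18 − 0)/2 = 4/2 = 2.
(Structurally: 2 ring(s) + 0 π bond(s) = 2.)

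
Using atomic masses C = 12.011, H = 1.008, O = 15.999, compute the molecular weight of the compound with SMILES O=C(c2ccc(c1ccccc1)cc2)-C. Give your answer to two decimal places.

Molecular formula: C14H12O.
M = 14×12.011 + 12×1.008 + 1×15.999 = 196.25 g/mol.

196.25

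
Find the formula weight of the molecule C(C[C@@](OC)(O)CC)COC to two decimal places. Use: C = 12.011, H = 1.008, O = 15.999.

Molecular formula: C8H18O3.
M = 8×12.011 + 18×1.008 + 3×15.999 = 162.23 g/mol.

162.23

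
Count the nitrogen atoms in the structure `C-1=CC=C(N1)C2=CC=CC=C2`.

1

The symbol for nitrogen appears 1 time in the SMILES.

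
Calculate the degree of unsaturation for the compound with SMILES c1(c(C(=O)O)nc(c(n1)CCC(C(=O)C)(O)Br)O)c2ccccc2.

Molecular formula from the SMILES: C16H15BrN2O5.
DoU = (2C + 2 + N − H − X)/2 = (2·16 + 2 + 2 − 15 − 1)/2 = 20/2 = 10.
(Structurally: 2 ring(s) + 8 π bond(s) = 10.)

10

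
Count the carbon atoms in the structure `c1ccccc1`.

The symbol for carbon appears 6 times in the SMILES. Lowercase c denotes aromatic carbon and counts toward C.

6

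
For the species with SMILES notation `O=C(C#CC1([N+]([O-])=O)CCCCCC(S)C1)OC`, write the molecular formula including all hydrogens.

Heavy atoms from the SMILES: 12 C, 1 N, 4 O, 1 S.
Implicit hydrogens by atom environment:
  6 × C: 2 H each → 12
  4 × C: no H
  3 × O: no H
  1 × C: 3 H
  1 × C: 1 H
  1 × N (charge +1): no H
  1 × O (charge -1): no H
  1 × S: 1 H
  Total hydrogens = 17.
Molecular formula: C12H17NO4S

C12H17NO4S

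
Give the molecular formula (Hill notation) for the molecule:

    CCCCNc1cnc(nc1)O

Heavy atoms from the SMILES: 8 C, 3 N, 1 O.
Implicit hydrogens by atom environment:
  3 × C: 2 H each → 6
  2 × C (aromatic): 1 H each → 2
  2 × C (aromatic): no H
  2 × N (aromatic): no H
  1 × C: 3 H
  1 × N: 1 H
  1 × O: 1 H
  Total hydrogens = 13.
Molecular formula: C8H13N3O

C8H13N3O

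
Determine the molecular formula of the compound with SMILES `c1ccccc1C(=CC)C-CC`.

C12H16

Heavy atoms from the SMILES: 12 C.
Implicit hydrogens by atom environment:
  5 × C (aromatic): 1 H each → 5
  2 × C: 3 H each → 6
  2 × C: 2 H each → 4
  1 × C: 1 H
  1 × C: no H
  1 × C (aromatic): no H
  Total hydrogens = 16.
Molecular formula: C12H16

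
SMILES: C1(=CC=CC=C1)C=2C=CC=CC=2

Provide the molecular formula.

Heavy atoms from the SMILES: 12 C.
Implicit hydrogens by atom environment:
  10 × C (aromatic): 1 H each → 10
  2 × C (aromatic): no H
  Total hydrogens = 10.
Molecular formula: C12H10

C12H10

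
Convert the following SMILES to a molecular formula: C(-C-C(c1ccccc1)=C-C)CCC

C14H20

Heavy atoms from the SMILES: 14 C.
Implicit hydrogens by atom environment:
  5 × C (aromatic): 1 H each → 5
  4 × C: 2 H each → 8
  2 × C: 3 H each → 6
  1 × C: 1 H
  1 × C: no H
  1 × C (aromatic): no H
  Total hydrogens = 20.
Molecular formula: C14H20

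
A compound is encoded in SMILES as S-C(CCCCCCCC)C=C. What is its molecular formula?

C11H22S

Heavy atoms from the SMILES: 11 C, 1 S.
Implicit hydrogens by atom environment:
  8 × C: 2 H each → 16
  2 × C: 1 H each → 2
  1 × C: 3 H
  1 × S: 1 H
  Total hydrogens = 22.
Molecular formula: C11H22S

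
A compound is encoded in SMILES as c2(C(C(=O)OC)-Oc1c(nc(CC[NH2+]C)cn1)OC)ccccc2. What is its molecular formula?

Heavy atoms from the SMILES: 17 C, 3 N, 4 O.
Implicit hydrogens by atom environment:
  6 × C (aromatic): 1 H each → 6
  4 × C (aromatic): no H
  4 × O: no H
  3 × C: 3 H each → 9
  2 × C: 2 H each → 4
  2 × N (aromatic): no H
  1 × C: 1 H
  1 × C: no H
  1 × N (charge +1): 2 H
  Total hydrogens = 22.
Net charge +1.
Molecular formula: C17H22N3O4+

C17H22N3O4+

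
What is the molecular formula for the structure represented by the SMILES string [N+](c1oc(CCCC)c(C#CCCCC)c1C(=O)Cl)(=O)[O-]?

Heavy atoms from the SMILES: 15 C, 1 Cl, 1 N, 4 O.
Implicit hydrogens by atom environment:
  6 × C: 2 H each → 12
  4 × C (aromatic): no H
  3 × C: no H
  2 × C: 3 H each → 6
  2 × O: no H
  1 × Cl: no H
  1 × N (charge +1): no H
  1 × O (aromatic): no H
  1 × O (charge -1): no H
  Total hydrogens = 18.
Molecular formula: C15H18ClNO4

C15H18ClNO4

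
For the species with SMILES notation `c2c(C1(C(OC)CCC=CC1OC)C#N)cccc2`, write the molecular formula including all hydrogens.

Heavy atoms from the SMILES: 16 C, 1 N, 2 O.
Implicit hydrogens by atom environment:
  5 × C (aromatic): 1 H each → 5
  4 × C: 1 H each → 4
  2 × C: 3 H each → 6
  2 × C: 2 H each → 4
  2 × C: no H
  2 × O: no H
  1 × C (aromatic): no H
  1 × N: no H
  Total hydrogens = 19.
Molecular formula: C16H19NO2

C16H19NO2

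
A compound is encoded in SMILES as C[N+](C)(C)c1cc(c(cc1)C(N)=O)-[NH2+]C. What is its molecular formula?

Heavy atoms from the SMILES: 11 C, 3 N, 1 O.
Implicit hydrogens by atom environment:
  4 × C: 3 H each → 12
  3 × C (aromatic): 1 H each → 3
  3 × C (aromatic): no H
  1 × C: no H
  1 × N: 2 H
  1 × N (charge +1): 2 H
  1 × N (charge +1): no H
  1 × O: no H
  Total hydrogens = 19.
Net charge +2.
Molecular formula: [C11H19N3O]2+

[C11H19N3O]2+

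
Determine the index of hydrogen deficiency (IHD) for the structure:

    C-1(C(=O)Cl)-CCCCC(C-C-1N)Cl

2

Molecular formula from the SMILES: C9H15Cl2NO.
DoU = (2C + 2 + N − H − X)/2 = (2·9 + 2 + 1 − 15 − 2)/2 = 4/2 = 2.
(Structurally: 1 ring(s) + 1 π bond(s) = 2.)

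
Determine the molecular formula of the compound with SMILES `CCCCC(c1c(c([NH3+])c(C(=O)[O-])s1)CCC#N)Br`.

Heavy atoms from the SMILES: 1 Br, 13 C, 2 N, 2 O, 1 S.
Implicit hydrogens by atom environment:
  5 × C: 2 H each → 10
  4 × C (aromatic): no H
  2 × C: no H
  1 × Br: no H
  1 × C: 3 H
  1 × C: 1 H
  1 × N (charge +1): 3 H
  1 × N: no H
  1 × O: no H
  1 × O (charge -1): no H
  1 × S (aromatic): no H
  Total hydrogens = 17.
Molecular formula: C13H17BrN2O2S

C13H17BrN2O2S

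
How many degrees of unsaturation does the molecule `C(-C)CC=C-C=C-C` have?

2

Molecular formula from the SMILES: C8H14.
DoU = (2C + 2 + N − H − X)/2 = (2·8 + 2 + 0 − 14 − 0)/2 = 4/2 = 2.
(Structurally: 0 ring(s) + 2 π bond(s) = 2.)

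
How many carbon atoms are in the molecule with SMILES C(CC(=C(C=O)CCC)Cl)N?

The symbol for carbon appears 8 times in the SMILES. (Cl is a single chlorine, not C + l.)

8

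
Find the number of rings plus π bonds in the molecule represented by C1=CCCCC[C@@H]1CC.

2

Molecular formula from the SMILES: C9H16.
DoU = (2C + 2 + N − H − X)/2 = (2·9 + 2 + 0 − 16 − 0)/2 = 4/2 = 2.
(Structurally: 1 ring(s) + 1 π bond(s) = 2.)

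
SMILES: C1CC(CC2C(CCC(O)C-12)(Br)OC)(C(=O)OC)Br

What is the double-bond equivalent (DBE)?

3

Molecular formula from the SMILES: C13H20Br2O4.
DoU = (2C + 2 + N − H − X)/2 = (2·13 + 2 + 0 − 20 − 2)/2 = 6/2 = 3.
(Structurally: 2 ring(s) + 1 π bond(s) = 3.)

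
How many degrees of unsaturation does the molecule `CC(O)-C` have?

Molecular formula from the SMILES: C3H8O.
DoU = (2C + 2 + N − H − X)/2 = (2·3 + 2 + 0 − 8 − 0)/2 = 0/2 = 0.
(Structurally: 0 ring(s) + 0 π bond(s) = 0.)

0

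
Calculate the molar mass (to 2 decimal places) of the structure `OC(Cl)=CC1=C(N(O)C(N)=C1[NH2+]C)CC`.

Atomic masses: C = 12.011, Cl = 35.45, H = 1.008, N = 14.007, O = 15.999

Molecular formula: C9H15ClN3O2+.
M = 9×12.011 + 1×35.45 + 15×1.008 + 3×14.007 + 2×15.999 = 232.69 g/mol.

232.69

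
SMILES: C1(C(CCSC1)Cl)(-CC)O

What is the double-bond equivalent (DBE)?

1

Molecular formula from the SMILES: C7H13ClOS.
DoU = (2C + 2 + N − H − X)/2 = (2·7 + 2 + 0 − 13 − 1)/2 = 2/2 = 1.
(Structurally: 1 ring(s) + 0 π bond(s) = 1.)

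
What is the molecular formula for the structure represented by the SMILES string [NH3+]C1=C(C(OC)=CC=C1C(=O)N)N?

Heavy atoms from the SMILES: 8 C, 3 N, 2 O.
Implicit hydrogens by atom environment:
  4 × C (aromatic): no H
  2 × C (aromatic): 1 H each → 2
  2 × N: 2 H each → 4
  2 × O: no H
  1 × C: 3 H
  1 × C: no H
  1 × N (charge +1): 3 H
  Total hydrogens = 12.
Net charge +1.
Molecular formula: C8H12N3O2+

C8H12N3O2+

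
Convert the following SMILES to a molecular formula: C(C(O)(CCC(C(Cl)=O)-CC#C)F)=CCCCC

C14H20ClFO2

Heavy atoms from the SMILES: 14 C, 1 Cl, 1 F, 2 O.
Implicit hydrogens by atom environment:
  6 × C: 2 H each → 12
  4 × C: 1 H each → 4
  3 × C: no H
  1 × C: 3 H
  1 × Cl: no H
  1 × F: no H
  1 × O: 1 H
  1 × O: no H
  Total hydrogens = 20.
Molecular formula: C14H20ClFO2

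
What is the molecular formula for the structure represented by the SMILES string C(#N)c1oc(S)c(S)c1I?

Heavy atoms from the SMILES: 5 C, 1 I, 1 N, 1 O, 2 S.
Implicit hydrogens by atom environment:
  4 × C (aromatic): no H
  2 × S: 1 H each → 2
  1 × C: no H
  1 × I: no H
  1 × N: no H
  1 × O (aromatic): no H
  Total hydrogens = 2.
Molecular formula: C5H2INOS2

C5H2INOS2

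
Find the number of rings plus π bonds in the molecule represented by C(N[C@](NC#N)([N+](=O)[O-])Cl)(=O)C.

Molecular formula from the SMILES: C4H5ClN4O3.
DoU = (2C + 2 + N − H − X)/2 = (2·4 + 2 + 4 − 5 − 1)/2 = 8/2 = 4.
(Structurally: 0 ring(s) + 4 π bond(s) = 4.)

4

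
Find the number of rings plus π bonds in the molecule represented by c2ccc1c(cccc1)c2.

Molecular formula from the SMILES: C10H8.
DoU = (2C + 2 + N − H − X)/2 = (2·10 + 2 + 0 − 8 − 0)/2 = 14/2 = 7.
(Structurally: 2 ring(s) + 5 π bond(s) = 7.)

7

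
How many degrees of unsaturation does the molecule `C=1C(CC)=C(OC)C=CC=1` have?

Molecular formula from the SMILES: C9H12O.
DoU = (2C + 2 + N − H − X)/2 = (2·9 + 2 + 0 − 12 − 0)/2 = 8/2 = 4.
(Structurally: 1 ring(s) + 3 π bond(s) = 4.)

4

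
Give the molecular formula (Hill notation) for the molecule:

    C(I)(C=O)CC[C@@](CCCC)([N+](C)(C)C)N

C12H26IN2O+

Heavy atoms from the SMILES: 12 C, 1 I, 2 N, 1 O.
Implicit hydrogens by atom environment:
  5 × C: 2 H each → 10
  4 × C: 3 H each → 12
  2 × C: 1 H each → 2
  1 × C: no H
  1 × I: no H
  1 × N: 2 H
  1 × N (charge +1): no H
  1 × O: no H
  Total hydrogens = 26.
Net charge +1.
Molecular formula: C12H26IN2O+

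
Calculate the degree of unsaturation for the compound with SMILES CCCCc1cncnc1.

4

Molecular formula from the SMILES: C8H12N2.
DoU = (2C + 2 + N − H − X)/2 = (2·8 + 2 + 2 − 12 − 0)/2 = 8/2 = 4.
(Structurally: 1 ring(s) + 3 π bond(s) = 4.)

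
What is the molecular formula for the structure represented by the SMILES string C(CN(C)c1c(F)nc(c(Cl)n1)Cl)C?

C8H10Cl2FN3

Heavy atoms from the SMILES: 8 C, 2 Cl, 1 F, 3 N.
Implicit hydrogens by atom environment:
  4 × C (aromatic): no H
  2 × C: 3 H each → 6
  2 × C: 2 H each → 4
  2 × Cl: no H
  2 × N (aromatic): no H
  1 × F: no H
  1 × N: no H
  Total hydrogens = 10.
Molecular formula: C8H10Cl2FN3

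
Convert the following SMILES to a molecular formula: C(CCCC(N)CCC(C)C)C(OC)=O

C12H25NO2

Heavy atoms from the SMILES: 12 C, 1 N, 2 O.
Implicit hydrogens by atom environment:
  6 × C: 2 H each → 12
  3 × C: 3 H each → 9
  2 × C: 1 H each → 2
  2 × O: no H
  1 × C: no H
  1 × N: 2 H
  Total hydrogens = 25.
Molecular formula: C12H25NO2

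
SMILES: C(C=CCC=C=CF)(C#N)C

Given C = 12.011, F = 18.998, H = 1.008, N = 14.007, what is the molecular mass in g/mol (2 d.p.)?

151.18

Molecular formula: C9H10FN.
M = 9×12.011 + 1×18.998 + 10×1.008 + 1×14.007 = 151.18 g/mol.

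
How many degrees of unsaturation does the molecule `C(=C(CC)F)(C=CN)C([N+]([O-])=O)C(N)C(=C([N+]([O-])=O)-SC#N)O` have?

7

Molecular formula from the SMILES: C11H14FN5O5S.
DoU = (2C + 2 + N − H − X)/2 = (2·11 + 2 + 5 − 14 − 1)/2 = 14/2 = 7.
(Structurally: 0 ring(s) + 7 π bond(s) = 7.)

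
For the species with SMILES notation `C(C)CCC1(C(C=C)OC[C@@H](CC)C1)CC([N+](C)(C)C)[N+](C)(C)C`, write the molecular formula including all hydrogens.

[C21H44N2O]2+

Heavy atoms from the SMILES: 21 C, 2 N, 1 O.
Implicit hydrogens by atom environment:
  8 × C: 3 H each → 24
  8 × C: 2 H each → 16
  4 × C: 1 H each → 4
  2 × N (charge +1): no H
  1 × C: no H
  1 × O: no H
  Total hydrogens = 44.
Net charge +2.
Molecular formula: [C21H44N2O]2+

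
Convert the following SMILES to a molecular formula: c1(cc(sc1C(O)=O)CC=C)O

C8H8O3S

Heavy atoms from the SMILES: 8 C, 3 O, 1 S.
Implicit hydrogens by atom environment:
  3 × C (aromatic): no H
  2 × C: 2 H each → 4
  2 × O: 1 H each → 2
  1 × C (aromatic): 1 H
  1 × C: 1 H
  1 × C: no H
  1 × O: no H
  1 × S (aromatic): no H
  Total hydrogens = 8.
Molecular formula: C8H8O3S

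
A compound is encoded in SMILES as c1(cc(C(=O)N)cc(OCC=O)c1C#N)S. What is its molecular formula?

Heavy atoms from the SMILES: 10 C, 2 N, 3 O, 1 S.
Implicit hydrogens by atom environment:
  4 × C (aromatic): no H
  3 × O: no H
  2 × C (aromatic): 1 H each → 2
  2 × C: no H
  1 × C: 2 H
  1 × C: 1 H
  1 × N: 2 H
  1 × N: no H
  1 × S: 1 H
  Total hydrogens = 8.
Molecular formula: C10H8N2O3S

C10H8N2O3S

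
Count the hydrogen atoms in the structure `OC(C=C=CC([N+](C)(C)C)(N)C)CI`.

Hydrogens are implicit in SMILES; fill each atom to its normal valence:
  4 × C: 3 H each → 12
  3 × C: 1 H each → 3
  2 × C: no H
  1 × C: 2 H
  1 × I: no H
  1 × N: 2 H
  1 × N (charge +1): no H
  1 × O: 1 H
  Total hydrogens = 20.

20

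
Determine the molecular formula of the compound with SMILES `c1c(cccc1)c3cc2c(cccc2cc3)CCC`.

C19H18

Heavy atoms from the SMILES: 19 C.
Implicit hydrogens by atom environment:
  11 × C (aromatic): 1 H each → 11
  5 × C (aromatic): no H
  2 × C: 2 H each → 4
  1 × C: 3 H
  Total hydrogens = 18.
Molecular formula: C19H18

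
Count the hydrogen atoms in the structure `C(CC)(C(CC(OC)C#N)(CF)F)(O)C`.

Hydrogens are implicit in SMILES; fill each atom to its normal valence:
  3 × C: 3 H each → 9
  3 × C: 2 H each → 6
  3 × C: no H
  2 × F: no H
  1 × C: 1 H
  1 × N: no H
  1 × O: 1 H
  1 × O: no H
  Total hydrogens = 17.

17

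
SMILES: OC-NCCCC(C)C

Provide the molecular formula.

Heavy atoms from the SMILES: 7 C, 1 N, 1 O.
Implicit hydrogens by atom environment:
  4 × C: 2 H each → 8
  2 × C: 3 H each → 6
  1 × C: 1 H
  1 × N: 1 H
  1 × O: 1 H
  Total hydrogens = 17.
Molecular formula: C7H17NO

C7H17NO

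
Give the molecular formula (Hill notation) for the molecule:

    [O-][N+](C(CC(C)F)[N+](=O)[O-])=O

Heavy atoms from the SMILES: 4 C, 1 F, 2 N, 4 O.
Implicit hydrogens by atom environment:
  2 × C: 1 H each → 2
  2 × N (charge +1): no H
  2 × O: no H
  2 × O (charge -1): no H
  1 × C: 3 H
  1 × C: 2 H
  1 × F: no H
  Total hydrogens = 7.
Molecular formula: C4H7FN2O4

C4H7FN2O4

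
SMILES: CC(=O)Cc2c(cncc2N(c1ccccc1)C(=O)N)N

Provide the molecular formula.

C15H16N4O2

Heavy atoms from the SMILES: 15 C, 4 N, 2 O.
Implicit hydrogens by atom environment:
  7 × C (aromatic): 1 H each → 7
  4 × C (aromatic): no H
  2 × C: no H
  2 × N: 2 H each → 4
  2 × O: no H
  1 × C: 3 H
  1 × C: 2 H
  1 × N (aromatic): no H
  1 × N: no H
  Total hydrogens = 16.
Molecular formula: C15H16N4O2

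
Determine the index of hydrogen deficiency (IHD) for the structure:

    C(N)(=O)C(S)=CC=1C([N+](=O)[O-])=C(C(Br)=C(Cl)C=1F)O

Molecular formula from the SMILES: C9H5BrClFN2O4S.
DoU = (2C + 2 + N − H − X)/2 = (2·9 + 2 + 2 − 5 − 3)/2 = 14/2 = 7.
(Structurally: 1 ring(s) + 6 π bond(s) = 7.)

7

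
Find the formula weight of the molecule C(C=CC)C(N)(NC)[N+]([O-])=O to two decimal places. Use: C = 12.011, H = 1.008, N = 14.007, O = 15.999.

159.19

Molecular formula: C6H13N3O2.
M = 6×12.011 + 13×1.008 + 3×14.007 + 2×15.999 = 159.19 g/mol.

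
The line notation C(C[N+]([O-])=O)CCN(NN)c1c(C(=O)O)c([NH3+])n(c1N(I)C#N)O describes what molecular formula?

Heavy atoms from the SMILES: 10 C, 1 I, 8 N, 5 O.
Implicit hydrogens by atom environment:
  4 × C: 2 H each → 8
  4 × C (aromatic): no H
  3 × N: no H
  2 × C: no H
  2 × O: 1 H each → 2
  2 × O: no H
  1 × I: no H
  1 × N (charge +1): 3 H
  1 × N: 2 H
  1 × N: 1 H
  1 × N (aromatic): no H
  1 × N (charge +1): no H
  1 × O (charge -1): no H
  Total hydrogens = 16.
Net charge +1.
Molecular formula: C10H16IN8O5+

C10H16IN8O5+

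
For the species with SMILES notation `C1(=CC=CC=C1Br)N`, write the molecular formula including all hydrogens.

Heavy atoms from the SMILES: 1 Br, 6 C, 1 N.
Implicit hydrogens by atom environment:
  4 × C (aromatic): 1 H each → 4
  2 × C (aromatic): no H
  1 × Br: no H
  1 × N: 2 H
  Total hydrogens = 6.
Molecular formula: C6H6BrN

C6H6BrN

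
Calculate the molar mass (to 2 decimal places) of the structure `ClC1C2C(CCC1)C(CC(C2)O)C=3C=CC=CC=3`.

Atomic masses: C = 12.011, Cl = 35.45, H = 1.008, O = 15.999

264.79

Molecular formula: C16H21ClO.
M = 16×12.011 + 1×35.45 + 21×1.008 + 1×15.999 = 264.79 g/mol.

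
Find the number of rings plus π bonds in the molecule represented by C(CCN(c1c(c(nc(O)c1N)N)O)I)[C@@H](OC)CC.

Molecular formula from the SMILES: C12H21IN4O3.
DoU = (2C + 2 + N − H − X)/2 = (2·12 + 2 + 4 − 21 − 1)/2 = 8/2 = 4.
(Structurally: 1 ring(s) + 3 π bond(s) = 4.)

4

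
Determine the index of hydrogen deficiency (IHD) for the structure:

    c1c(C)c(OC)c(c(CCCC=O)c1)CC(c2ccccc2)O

9

Molecular formula from the SMILES: C20H24O3.
DoU = (2C + 2 + N − H − X)/2 = (2·20 + 2 + 0 − 24 − 0)/2 = 18/2 = 9.
(Structurally: 2 ring(s) + 7 π bond(s) = 9.)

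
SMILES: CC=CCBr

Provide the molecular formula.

C4H7Br

Heavy atoms from the SMILES: 1 Br, 4 C.
Implicit hydrogens by atom environment:
  2 × C: 1 H each → 2
  1 × Br: no H
  1 × C: 3 H
  1 × C: 2 H
  Total hydrogens = 7.
Molecular formula: C4H7Br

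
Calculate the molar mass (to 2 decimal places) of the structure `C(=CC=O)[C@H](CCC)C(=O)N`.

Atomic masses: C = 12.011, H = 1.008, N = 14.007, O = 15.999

155.20

Molecular formula: C8H13NO2.
M = 8×12.011 + 13×1.008 + 1×14.007 + 2×15.999 = 155.20 g/mol.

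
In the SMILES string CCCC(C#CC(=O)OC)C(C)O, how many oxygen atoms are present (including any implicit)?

3

The symbol for oxygen appears 3 times in the SMILES.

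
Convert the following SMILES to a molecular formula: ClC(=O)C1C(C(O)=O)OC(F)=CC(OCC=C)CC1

C12H14ClFO5

Heavy atoms from the SMILES: 12 C, 1 Cl, 1 F, 5 O.
Implicit hydrogens by atom environment:
  5 × C: 1 H each → 5
  4 × C: 2 H each → 8
  4 × O: no H
  3 × C: no H
  1 × Cl: no H
  1 × F: no H
  1 × O: 1 H
  Total hydrogens = 14.
Molecular formula: C12H14ClFO5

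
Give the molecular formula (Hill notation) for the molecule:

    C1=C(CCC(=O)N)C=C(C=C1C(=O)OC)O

C11H13NO4

Heavy atoms from the SMILES: 11 C, 1 N, 4 O.
Implicit hydrogens by atom environment:
  3 × C (aromatic): 1 H each → 3
  3 × C (aromatic): no H
  3 × O: no H
  2 × C: 2 H each → 4
  2 × C: no H
  1 × C: 3 H
  1 × N: 2 H
  1 × O: 1 H
  Total hydrogens = 13.
Molecular formula: C11H13NO4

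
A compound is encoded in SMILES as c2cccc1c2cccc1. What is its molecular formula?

C10H8

Heavy atoms from the SMILES: 10 C.
Implicit hydrogens by atom environment:
  8 × C (aromatic): 1 H each → 8
  2 × C (aromatic): no H
  Total hydrogens = 8.
Molecular formula: C10H8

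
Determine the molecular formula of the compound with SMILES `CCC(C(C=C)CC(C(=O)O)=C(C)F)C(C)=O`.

C13H19FO3

Heavy atoms from the SMILES: 13 C, 1 F, 3 O.
Implicit hydrogens by atom environment:
  4 × C: no H
  3 × C: 3 H each → 9
  3 × C: 2 H each → 6
  3 × C: 1 H each → 3
  2 × O: no H
  1 × F: no H
  1 × O: 1 H
  Total hydrogens = 19.
Molecular formula: C13H19FO3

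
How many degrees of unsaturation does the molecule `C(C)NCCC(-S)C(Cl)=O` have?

Molecular formula from the SMILES: C6H12ClNOS.
DoU = (2C + 2 + N − H − X)/2 = (2·6 + 2 + 1 − 12 − 1)/2 = 2/2 = 1.
(Structurally: 0 ring(s) + 1 π bond(s) = 1.)

1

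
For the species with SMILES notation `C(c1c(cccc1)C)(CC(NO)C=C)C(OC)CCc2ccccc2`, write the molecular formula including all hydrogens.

Heavy atoms from the SMILES: 22 C, 1 N, 2 O.
Implicit hydrogens by atom environment:
  9 × C (aromatic): 1 H each → 9
  4 × C: 2 H each → 8
  4 × C: 1 H each → 4
  3 × C (aromatic): no H
  2 × C: 3 H each → 6
  1 × N: 1 H
  1 × O: 1 H
  1 × O: no H
  Total hydrogens = 29.
Molecular formula: C22H29NO2

C22H29NO2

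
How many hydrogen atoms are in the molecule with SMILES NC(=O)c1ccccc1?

7

Hydrogens are implicit in SMILES; fill each atom to its normal valence:
  5 × C (aromatic): 1 H each → 5
  1 × C (aromatic): no H
  1 × C: no H
  1 × N: 2 H
  1 × O: no H
  Total hydrogens = 7.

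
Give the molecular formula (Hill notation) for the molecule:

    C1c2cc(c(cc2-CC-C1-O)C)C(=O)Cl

Heavy atoms from the SMILES: 12 C, 1 Cl, 2 O.
Implicit hydrogens by atom environment:
  4 × C (aromatic): no H
  3 × C: 2 H each → 6
  2 × C (aromatic): 1 H each → 2
  1 × C: 3 H
  1 × C: 1 H
  1 × C: no H
  1 × Cl: no H
  1 × O: 1 H
  1 × O: no H
  Total hydrogens = 13.
Molecular formula: C12H13ClO2

C12H13ClO2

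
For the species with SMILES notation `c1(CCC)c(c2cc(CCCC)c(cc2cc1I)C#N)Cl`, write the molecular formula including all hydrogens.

Heavy atoms from the SMILES: 18 C, 1 Cl, 1 I, 1 N.
Implicit hydrogens by atom environment:
  7 × C (aromatic): no H
  5 × C: 2 H each → 10
  3 × C (aromatic): 1 H each → 3
  2 × C: 3 H each → 6
  1 × C: no H
  1 × Cl: no H
  1 × I: no H
  1 × N: no H
  Total hydrogens = 19.
Molecular formula: C18H19ClIN

C18H19ClIN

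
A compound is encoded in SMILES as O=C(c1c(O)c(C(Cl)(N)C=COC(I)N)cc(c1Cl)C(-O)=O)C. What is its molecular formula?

C13H13Cl2IN2O5

Heavy atoms from the SMILES: 13 C, 2 Cl, 1 I, 2 N, 5 O.
Implicit hydrogens by atom environment:
  5 × C (aromatic): no H
  3 × C: 1 H each → 3
  3 × C: no H
  3 × O: no H
  2 × Cl: no H
  2 × N: 2 H each → 4
  2 × O: 1 H each → 2
  1 × C: 3 H
  1 × C (aromatic): 1 H
  1 × I: no H
  Total hydrogens = 13.
Molecular formula: C13H13Cl2IN2O5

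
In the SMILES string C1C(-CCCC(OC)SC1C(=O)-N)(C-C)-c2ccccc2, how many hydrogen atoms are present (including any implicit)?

25

Hydrogens are implicit in SMILES; fill each atom to its normal valence:
  5 × C: 2 H each → 10
  5 × C (aromatic): 1 H each → 5
  2 × C: 3 H each → 6
  2 × C: 1 H each → 2
  2 × C: no H
  2 × O: no H
  1 × C (aromatic): no H
  1 × N: 2 H
  1 × S: no H
  Total hydrogens = 25.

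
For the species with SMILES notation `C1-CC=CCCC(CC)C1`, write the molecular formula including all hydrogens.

Heavy atoms from the SMILES: 10 C.
Implicit hydrogens by atom environment:
  6 × C: 2 H each → 12
  3 × C: 1 H each → 3
  1 × C: 3 H
  Total hydrogens = 18.
Molecular formula: C10H18

C10H18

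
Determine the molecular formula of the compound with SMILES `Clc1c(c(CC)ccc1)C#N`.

Heavy atoms from the SMILES: 9 C, 1 Cl, 1 N.
Implicit hydrogens by atom environment:
  3 × C (aromatic): 1 H each → 3
  3 × C (aromatic): no H
  1 × C: 3 H
  1 × C: 2 H
  1 × C: no H
  1 × Cl: no H
  1 × N: no H
  Total hydrogens = 8.
Molecular formula: C9H8ClN

C9H8ClN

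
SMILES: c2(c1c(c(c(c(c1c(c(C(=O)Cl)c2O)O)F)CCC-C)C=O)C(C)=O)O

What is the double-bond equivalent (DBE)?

10

Molecular formula from the SMILES: C18H16ClFO6.
DoU = (2C + 2 + N − H − X)/2 = (2·18 + 2 + 0 − 16 − 2)/2 = 20/2 = 10.
(Structurally: 2 ring(s) + 8 π bond(s) = 10.)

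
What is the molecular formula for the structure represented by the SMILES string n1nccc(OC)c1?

Heavy atoms from the SMILES: 5 C, 2 N, 1 O.
Implicit hydrogens by atom environment:
  3 × C (aromatic): 1 H each → 3
  2 × N (aromatic): no H
  1 × C: 3 H
  1 × C (aromatic): no H
  1 × O: no H
  Total hydrogens = 6.
Molecular formula: C5H6N2O

C5H6N2O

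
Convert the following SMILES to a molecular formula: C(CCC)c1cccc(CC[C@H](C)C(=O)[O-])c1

C15H21O2-

Heavy atoms from the SMILES: 15 C, 2 O.
Implicit hydrogens by atom environment:
  5 × C: 2 H each → 10
  4 × C (aromatic): 1 H each → 4
  2 × C: 3 H each → 6
  2 × C (aromatic): no H
  1 × C: 1 H
  1 × C: no H
  1 × O: no H
  1 × O (charge -1): no H
  Total hydrogens = 21.
Net charge -1.
Molecular formula: C15H21O2-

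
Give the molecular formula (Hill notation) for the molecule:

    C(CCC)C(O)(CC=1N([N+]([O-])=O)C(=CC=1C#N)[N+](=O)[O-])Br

C11H13BrN4O5

Heavy atoms from the SMILES: 1 Br, 11 C, 4 N, 5 O.
Implicit hydrogens by atom environment:
  4 × C: 2 H each → 8
  3 × C (aromatic): no H
  2 × C: no H
  2 × N (charge +1): no H
  2 × O: no H
  2 × O (charge -1): no H
  1 × Br: no H
  1 × C: 3 H
  1 × C (aromatic): 1 H
  1 × N (aromatic): no H
  1 × N: no H
  1 × O: 1 H
  Total hydrogens = 13.
Molecular formula: C11H13BrN4O5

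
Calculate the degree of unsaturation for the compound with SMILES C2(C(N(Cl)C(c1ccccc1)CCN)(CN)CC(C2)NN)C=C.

Molecular formula from the SMILES: C17H28ClN5.
DoU = (2C + 2 + N − H − X)/2 = (2·17 + 2 + 5 − 28 − 1)/2 = 12/2 = 6.
(Structurally: 2 ring(s) + 4 π bond(s) = 6.)

6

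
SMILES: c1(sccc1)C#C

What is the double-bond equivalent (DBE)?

Molecular formula from the SMILES: C6H4S.
DoU = (2C + 2 + N − H − X)/2 = (2·6 + 2 + 0 − 4 − 0)/2 = 10/2 = 5.
(Structurally: 1 ring(s) + 4 π bond(s) = 5.)

5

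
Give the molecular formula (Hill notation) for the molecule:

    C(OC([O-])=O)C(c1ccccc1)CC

Heavy atoms from the SMILES: 11 C, 3 O.
Implicit hydrogens by atom environment:
  5 × C (aromatic): 1 H each → 5
  2 × C: 2 H each → 4
  2 × O: no H
  1 × C: 3 H
  1 × C: 1 H
  1 × C: no H
  1 × C (aromatic): no H
  1 × O (charge -1): no H
  Total hydrogens = 13.
Net charge -1.
Molecular formula: C11H13O3-

C11H13O3-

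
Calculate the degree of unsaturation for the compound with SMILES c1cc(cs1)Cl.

3

Molecular formula from the SMILES: C4H3ClS.
DoU = (2C + 2 + N − H − X)/2 = (2·4 + 2 + 0 − 3 − 1)/2 = 6/2 = 3.
(Structurally: 1 ring(s) + 2 π bond(s) = 3.)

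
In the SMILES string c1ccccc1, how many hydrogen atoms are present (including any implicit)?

6

Hydrogens are implicit in SMILES; fill each atom to its normal valence:
  6 × C (aromatic): 1 H each → 6
  Total hydrogens = 6.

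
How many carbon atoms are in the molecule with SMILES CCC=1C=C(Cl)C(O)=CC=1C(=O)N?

9

The symbol for carbon appears 9 times in the SMILES. (Cl is a single chlorine, not C + l.)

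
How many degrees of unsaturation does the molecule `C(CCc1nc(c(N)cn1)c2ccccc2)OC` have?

8

Molecular formula from the SMILES: C14H17N3O.
DoU = (2C + 2 + N − H − X)/2 = (2·14 + 2 + 3 − 17 − 0)/2 = 16/2 = 8.
(Structurally: 2 ring(s) + 6 π bond(s) = 8.)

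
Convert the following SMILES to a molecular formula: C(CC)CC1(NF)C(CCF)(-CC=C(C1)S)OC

C13H23F2NOS

Heavy atoms from the SMILES: 13 C, 2 F, 1 N, 1 O, 1 S.
Implicit hydrogens by atom environment:
  7 × C: 2 H each → 14
  3 × C: no H
  2 × C: 3 H each → 6
  2 × F: no H
  1 × C: 1 H
  1 × N: 1 H
  1 × O: no H
  1 × S: 1 H
  Total hydrogens = 23.
Molecular formula: C13H23F2NOS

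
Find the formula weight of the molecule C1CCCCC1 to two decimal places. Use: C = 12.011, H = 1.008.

84.16

Molecular formula: C6H12.
M = 6×12.011 + 12×1.008 = 84.16 g/mol.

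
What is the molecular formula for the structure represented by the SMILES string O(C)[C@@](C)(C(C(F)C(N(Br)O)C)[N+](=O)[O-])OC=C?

Heavy atoms from the SMILES: 1 Br, 9 C, 1 F, 2 N, 5 O.
Implicit hydrogens by atom environment:
  4 × C: 1 H each → 4
  3 × C: 3 H each → 9
  3 × O: no H
  1 × Br: no H
  1 × C: 2 H
  1 × C: no H
  1 × F: no H
  1 × N (charge +1): no H
  1 × N: no H
  1 × O: 1 H
  1 × O (charge -1): no H
  Total hydrogens = 16.
Molecular formula: C9H16BrFN2O5

C9H16BrFN2O5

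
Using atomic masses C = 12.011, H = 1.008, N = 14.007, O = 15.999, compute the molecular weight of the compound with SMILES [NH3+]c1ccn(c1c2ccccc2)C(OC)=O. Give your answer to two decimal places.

Molecular formula: C12H13N2O2+.
M = 12×12.011 + 13×1.008 + 2×14.007 + 2×15.999 = 217.25 g/mol.

217.25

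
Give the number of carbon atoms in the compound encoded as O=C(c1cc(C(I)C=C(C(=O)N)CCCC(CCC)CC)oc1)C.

19

The symbol for carbon appears 19 times in the SMILES. Lowercase c denotes aromatic carbon and counts toward C.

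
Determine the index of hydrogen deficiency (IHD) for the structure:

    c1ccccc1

Molecular formula from the SMILES: C6H6.
DoU = (2C + 2 + N − H − X)/2 = (2·6 + 2 + 0 − 6 − 0)/2 = 8/2 = 4.
(Structurally: 1 ring(s) + 3 π bond(s) = 4.)

4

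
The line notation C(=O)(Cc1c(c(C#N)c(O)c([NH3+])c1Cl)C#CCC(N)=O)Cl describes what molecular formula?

Heavy atoms from the SMILES: 13 C, 2 Cl, 3 N, 3 O.
Implicit hydrogens by atom environment:
  6 × C (aromatic): no H
  5 × C: no H
  2 × C: 2 H each → 4
  2 × Cl: no H
  2 × O: no H
  1 × N (charge +1): 3 H
  1 × N: 2 H
  1 × N: no H
  1 × O: 1 H
  Total hydrogens = 10.
Net charge +1.
Molecular formula: C13H10Cl2N3O3+

C13H10Cl2N3O3+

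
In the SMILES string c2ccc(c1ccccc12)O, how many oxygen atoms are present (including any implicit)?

1

The symbol for oxygen appears 1 time in the SMILES.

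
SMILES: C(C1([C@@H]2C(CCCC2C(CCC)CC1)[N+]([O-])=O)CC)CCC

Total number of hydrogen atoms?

35

Hydrogens are implicit in SMILES; fill each atom to its normal valence:
  11 × C: 2 H each → 22
  4 × C: 1 H each → 4
  3 × C: 3 H each → 9
  1 × C: no H
  1 × N (charge +1): no H
  1 × O: no H
  1 × O (charge -1): no H
  Total hydrogens = 35.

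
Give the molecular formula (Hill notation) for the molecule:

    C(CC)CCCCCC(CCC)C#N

C13H25N

Heavy atoms from the SMILES: 13 C, 1 N.
Implicit hydrogens by atom environment:
  9 × C: 2 H each → 18
  2 × C: 3 H each → 6
  1 × C: 1 H
  1 × C: no H
  1 × N: no H
  Total hydrogens = 25.
Molecular formula: C13H25N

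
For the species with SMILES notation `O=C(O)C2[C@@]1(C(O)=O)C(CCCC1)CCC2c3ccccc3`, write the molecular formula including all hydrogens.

Heavy atoms from the SMILES: 18 C, 4 O.
Implicit hydrogens by atom environment:
  6 × C: 2 H each → 12
  5 × C (aromatic): 1 H each → 5
  3 × C: 1 H each → 3
  3 × C: no H
  2 × O: 1 H each → 2
  2 × O: no H
  1 × C (aromatic): no H
  Total hydrogens = 22.
Molecular formula: C18H22O4

C18H22O4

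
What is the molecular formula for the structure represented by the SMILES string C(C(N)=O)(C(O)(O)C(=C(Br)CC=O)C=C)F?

C9H11BrFNO4

Heavy atoms from the SMILES: 1 Br, 9 C, 1 F, 1 N, 4 O.
Implicit hydrogens by atom environment:
  4 × C: no H
  3 × C: 1 H each → 3
  2 × C: 2 H each → 4
  2 × O: 1 H each → 2
  2 × O: no H
  1 × Br: no H
  1 × F: no H
  1 × N: 2 H
  Total hydrogens = 11.
Molecular formula: C9H11BrFNO4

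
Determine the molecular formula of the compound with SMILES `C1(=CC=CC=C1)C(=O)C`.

Heavy atoms from the SMILES: 8 C, 1 O.
Implicit hydrogens by atom environment:
  5 × C (aromatic): 1 H each → 5
  1 × C: 3 H
  1 × C (aromatic): no H
  1 × C: no H
  1 × O: no H
  Total hydrogens = 8.
Molecular formula: C8H8O

C8H8O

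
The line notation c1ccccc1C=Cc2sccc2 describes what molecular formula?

Heavy atoms from the SMILES: 12 C, 1 S.
Implicit hydrogens by atom environment:
  8 × C (aromatic): 1 H each → 8
  2 × C: 1 H each → 2
  2 × C (aromatic): no H
  1 × S (aromatic): no H
  Total hydrogens = 10.
Molecular formula: C12H10S

C12H10S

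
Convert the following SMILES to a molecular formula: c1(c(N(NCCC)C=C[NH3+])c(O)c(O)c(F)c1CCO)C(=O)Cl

C14H20ClFN3O4+

Heavy atoms from the SMILES: 14 C, 1 Cl, 1 F, 3 N, 4 O.
Implicit hydrogens by atom environment:
  6 × C (aromatic): no H
  4 × C: 2 H each → 8
  3 × O: 1 H each → 3
  2 × C: 1 H each → 2
  1 × C: 3 H
  1 × C: no H
  1 × Cl: no H
  1 × F: no H
  1 × N (charge +1): 3 H
  1 × N: 1 H
  1 × N: no H
  1 × O: no H
  Total hydrogens = 20.
Net charge +1.
Molecular formula: C14H20ClFN3O4+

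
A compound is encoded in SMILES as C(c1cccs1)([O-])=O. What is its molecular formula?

Heavy atoms from the SMILES: 5 C, 2 O, 1 S.
Implicit hydrogens by atom environment:
  3 × C (aromatic): 1 H each → 3
  1 × C (aromatic): no H
  1 × C: no H
  1 × O: no H
  1 × O (charge -1): no H
  1 × S (aromatic): no H
  Total hydrogens = 3.
Net charge -1.
Molecular formula: C5H3O2S-

C5H3O2S-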